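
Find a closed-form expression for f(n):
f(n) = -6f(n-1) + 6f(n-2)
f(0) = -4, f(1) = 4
Characteristic equation: x² + 6x - 6 = 0.
Discriminant Δ = (-6)² + 4·(6) = 60.
Roots r₁,₂ = (-6 ± √60)/2, so r₁ = -3 + \sqrt{15}, r₂ = - \sqrt{15} - 3.
General solution: f(n) = A·r₁^n + B·r₂^n.
From the initial conditions, A + B = -4 and r₁A + r₂B = 4.
Since r₁ - r₂ = √60: A = (4 - (-4)r₂)/√60 = -2 - \frac{4 \sqrt{15}}{15}, and B = -4 - A = -2 + \frac{4 \sqrt{15}}{15}.
So f(n) = \left(-2 - \frac{4 \sqrt{15}}{15}\right)\left(-3 + \sqrt{15}\right)^n + \left(-2 + \frac{4 \sqrt{15}}{15}\right)\left(- \sqrt{15} - 3\right)^n.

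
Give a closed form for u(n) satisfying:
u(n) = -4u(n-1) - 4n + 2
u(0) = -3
First-order linear with linear forcing.
Homogeneous solution: u_h(n) = A·(-4)^n.
Try particular u_p(n) = pn + q. Substituting:
  pn + q = -4(p(n-1) + q) - 4n + 2.
Matching the n-coefficient: p = -4p - 4 ⇒ p = - \frac{4}{5}.
Matching constants: q = 4p - 4q + 2 ⇒ q = - \frac{6}{25}.
General: u(n) = A·(-4)^n - \frac{4 n}{5} - \frac{6}{25}.
Apply u(0) = -3: A - \frac{6}{25} = -3 ⇒ A = - \frac{69}{25}.
So u(n) = - \frac{69 \left(-4\right)^{n}}{25} - \frac{4 n}{5} - \frac{6}{25}.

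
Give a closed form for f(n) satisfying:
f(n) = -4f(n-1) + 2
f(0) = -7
First-order linear non-homogeneous.
Homogeneous solution: f_h(n) = A·(-4)^n.
Try constant particular solution f_p = K: K = -4K + 2 ⇒ K = \frac{2}{5}.
General: f(n) = A·(-4)^n + \frac{2}{5}.
Apply f(0) = -7: A + \frac{2}{5} = -7 ⇒ A = - \frac{37}{5}.
So f(n) = \frac{2}{5} - \frac{37 \left(-4\right)^{n}}{5}.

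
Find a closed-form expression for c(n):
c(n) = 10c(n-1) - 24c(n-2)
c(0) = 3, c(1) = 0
Characteristic equation: x² - 10x + 24 = 0, which factors as (x - (6))(x - (4)) = 0.
Roots r₁ = 6, r₂ = 4 (distinct).
General solution: c(n) = A·(6)^n + B·(4)^n.
From c(0) = 3: A + B = 3.
From c(1) = 0: 6A + 4B = 0.
Solving: A = -6, B = 9.
So c(n) = 9 \cdot 4^{n} - 6 \cdot 6^{n}.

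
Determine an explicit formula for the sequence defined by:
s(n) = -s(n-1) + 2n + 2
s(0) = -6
First-order linear with linear forcing.
Homogeneous solution: s_h(n) = A·(-1)^n.
Try particular s_p(n) = pn + q. Substituting:
  pn + q = -(p(n-1) + q) + 2n + 2.
Matching the n-coefficient: p = -p + 2 ⇒ p = 1.
Matching constants: q = p - q + 2 ⇒ q = \frac{3}{2}.
General: s(n) = A·(-1)^n + n + \frac{3}{2}.
Apply s(0) = -6: A + \frac{3}{2} = -6 ⇒ A = - \frac{15}{2}.
So s(n) = - \frac{15 \left(-1\right)^{n}}{2} + n + \frac{3}{2}.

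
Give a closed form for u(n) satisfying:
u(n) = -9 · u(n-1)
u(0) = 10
Pure geometric recurrence with ratio -9.
By induction u(n) = u(0) · (-9)^n = 10 \left(-9\right)^{n}.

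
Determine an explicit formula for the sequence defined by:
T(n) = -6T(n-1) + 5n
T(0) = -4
First-order linear with linear forcing.
Homogeneous solution: T_h(n) = A·(-6)^n.
Try particular T_p(n) = pn + q. Substituting:
  pn + q = -6(p(n-1) + q) + 5n.
Matching the n-coefficient: p = -6p + 5 ⇒ p = \frac{5}{7}.
Matching constants: q = 6p - 6q ⇒ q = \frac{30}{49}.
General: T(n) = A·(-6)^n + \frac{5 n}{7} + \frac{30}{49}.
Apply T(0) = -4: A + \frac{30}{49} = -4 ⇒ A = - \frac{226}{49}.
So T(n) = - \frac{226 \left(-6\right)^{n}}{49} + \frac{5 n}{7} + \frac{30}{49}.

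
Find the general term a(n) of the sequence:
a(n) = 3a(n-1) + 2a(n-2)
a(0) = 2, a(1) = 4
Characteristic equation: x² - 3x - 2 = 0.
Discriminant Δ = (3)² + 4·(2) = 17.
Roots r₁,₂ = (3 ± √17)/2, so r₁ = \frac{3}{2} + \frac{\sqrt{17}}{2}, r₂ = \frac{3}{2} - \frac{\sqrt{17}}{2}.
General solution: a(n) = A·r₁^n + B·r₂^n.
From the initial conditions, A + B = 2 and r₁A + r₂B = 4.
Since r₁ - r₂ = √17: A = (4 - (2)r₂)/√17 = \frac{\sqrt{17}}{17} + 1, and B = 2 - A = 1 - \frac{\sqrt{17}}{17}.
So a(n) = \left(\frac{\sqrt{17}}{17} + 1\right)\left(\frac{3}{2} + \frac{\sqrt{17}}{2}\right)^n + \left(1 - \frac{\sqrt{17}}{17}\right)\left(\frac{3}{2} - \frac{\sqrt{17}}{2}\right)^n.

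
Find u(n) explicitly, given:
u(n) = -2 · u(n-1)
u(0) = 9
Pure geometric recurrence with ratio -2.
By induction u(n) = u(0) · (-2)^n = 9 \left(-2\right)^{n}.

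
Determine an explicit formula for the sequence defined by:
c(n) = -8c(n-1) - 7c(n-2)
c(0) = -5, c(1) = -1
Characteristic equation: x² + 8x + 7 = 0, which factors as (x - (-7))(x - (-1)) = 0.
Roots r₁ = -7, r₂ = -1 (distinct).
General solution: c(n) = A·(-7)^n + B·(-1)^n.
From c(0) = -5: A + B = -5.
From c(1) = -1: -7A - B = -1.
Solving: A = 1, B = -6.
So c(n) = - 6 \left(-1\right)^{n} + \left(-7\right)^{n}.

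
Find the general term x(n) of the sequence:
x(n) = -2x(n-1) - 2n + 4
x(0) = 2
First-order linear with linear forcing.
Homogeneous solution: x_h(n) = A·(-2)^n.
Try particular x_p(n) = pn + q. Substituting:
  pn + q = -2(p(n-1) + q) - 2n + 4.
Matching the n-coefficient: p = -2p - 2 ⇒ p = - \frac{2}{3}.
Matching constants: q = 2p - 2q + 4 ⇒ q = \frac{8}{9}.
General: x(n) = A·(-2)^n - \frac{2 n}{3} + \frac{8}{9}.
Apply x(0) = 2: A + \frac{8}{9} = 2 ⇒ A = \frac{10}{9}.
So x(n) = \frac{10 \left(-2\right)^{n}}{9} - \frac{2 n}{3} + \frac{8}{9}.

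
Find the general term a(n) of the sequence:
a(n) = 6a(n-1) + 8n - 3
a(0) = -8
First-order linear with linear forcing.
Homogeneous solution: a_h(n) = A·(6)^n.
Try particular a_p(n) = pn + q. Substituting:
  pn + q = 6(p(n-1) + q) + 8n - 3.
Matching the n-coefficient: p = 6p + 8 ⇒ p = - \frac{8}{5}.
Matching constants: q = -6p + 6q - 3 ⇒ q = - \frac{33}{25}.
General: a(n) = A·(6)^n - \frac{8 n}{5} - \frac{33}{25}.
Apply a(0) = -8: A - \frac{33}{25} = -8 ⇒ A = - \frac{167}{25}.
So a(n) = - \frac{167 \cdot 6^{n}}{25} - \frac{8 n}{5} - \frac{33}{25}.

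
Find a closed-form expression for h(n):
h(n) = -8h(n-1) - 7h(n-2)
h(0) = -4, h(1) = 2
Characteristic equation: x² + 8x + 7 = 0, which factors as (x - (-1))(x - (-7)) = 0.
Roots r₁ = -1, r₂ = -7 (distinct).
General solution: h(n) = A·(-1)^n + B·(-7)^n.
From h(0) = -4: A + B = -4.
From h(1) = 2: -A - 7B = 2.
Solving: A = - \frac{13}{3}, B = \frac{1}{3}.
So h(n) = - \frac{13 \left(-1\right)^{n}}{3} + \frac{\left(-7\right)^{n}}{3}.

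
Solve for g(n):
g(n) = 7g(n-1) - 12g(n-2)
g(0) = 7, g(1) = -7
Characteristic equation: x² - 7x + 12 = 0, which factors as (x - (3))(x - (4)) = 0.
Roots r₁ = 3, r₂ = 4 (distinct).
General solution: g(n) = A·(3)^n + B·(4)^n.
From g(0) = 7: A + B = 7.
From g(1) = -7: 3A + 4B = -7.
Solving: A = 35, B = -28.
So g(n) = 35 \cdot 3^{n} - 28 \cdot 4^{n}.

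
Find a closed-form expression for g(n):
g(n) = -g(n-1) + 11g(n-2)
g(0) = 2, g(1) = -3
Characteristic equation: x² + x - 11 = 0.
Discriminant Δ = (-1)² + 4·(11) = 45.
Roots r₁,₂ = (-1 ± √45)/2, so r₁ = - \frac{1}{2} + \frac{3 \sqrt{5}}{2}, r₂ = - \frac{3 \sqrt{5}}{2} - \frac{1}{2}.
General solution: g(n) = A·r₁^n + B·r₂^n.
From the initial conditions, A + B = 2 and r₁A + r₂B = -3.
Since r₁ - r₂ = √45: A = (-3 - (2)r₂)/√45 = 1 - \frac{2 \sqrt{5}}{15}, and B = 2 - A = \frac{2 \sqrt{5}}{15} + 1.
So g(n) = \left(1 - \frac{2 \sqrt{5}}{15}\right)\left(- \frac{1}{2} + \frac{3 \sqrt{5}}{2}\right)^n + \left(\frac{2 \sqrt{5}}{15} + 1\right)\left(- \frac{3 \sqrt{5}}{2} - \frac{1}{2}\right)^n.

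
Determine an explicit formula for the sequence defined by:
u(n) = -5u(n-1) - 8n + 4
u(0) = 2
First-order linear with linear forcing.
Homogeneous solution: u_h(n) = A·(-5)^n.
Try particular u_p(n) = pn + q. Substituting:
  pn + q = -5(p(n-1) + q) - 8n + 4.
Matching the n-coefficient: p = -5p - 8 ⇒ p = - \frac{4}{3}.
Matching constants: q = 5p - 5q + 4 ⇒ q = - \frac{4}{9}.
General: u(n) = A·(-5)^n - \frac{4 n}{3} - \frac{4}{9}.
Apply u(0) = 2: A - \frac{4}{9} = 2 ⇒ A = \frac{22}{9}.
So u(n) = \frac{22 \left(-5\right)^{n}}{9} - \frac{4 n}{3} - \frac{4}{9}.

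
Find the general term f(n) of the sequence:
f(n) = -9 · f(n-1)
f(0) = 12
Pure geometric recurrence with ratio -9.
By induction f(n) = f(0) · (-9)^n = 12 \left(-9\right)^{n}.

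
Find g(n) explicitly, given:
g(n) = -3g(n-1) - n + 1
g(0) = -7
First-order linear with linear forcing.
Homogeneous solution: g_h(n) = A·(-3)^n.
Try particular g_p(n) = pn + q. Substituting:
  pn + q = -3(p(n-1) + q) - n + 1.
Matching the n-coefficient: p = -3p - 1 ⇒ p = - \frac{1}{4}.
Matching constants: q = 3p - 3q + 1 ⇒ q = \frac{1}{16}.
General: g(n) = A·(-3)^n - \frac{n}{4} + \frac{1}{16}.
Apply g(0) = -7: A + \frac{1}{16} = -7 ⇒ A = - \frac{113}{16}.
So g(n) = - \frac{113 \left(-3\right)^{n}}{16} - \frac{n}{4} + \frac{1}{16}.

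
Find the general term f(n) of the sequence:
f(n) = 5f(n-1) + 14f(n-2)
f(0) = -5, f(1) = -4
Characteristic equation: x² - 5x - 14 = 0, which factors as (x - (7))(x - (-2)) = 0.
Roots r₁ = 7, r₂ = -2 (distinct).
General solution: f(n) = A·(7)^n + B·(-2)^n.
From f(0) = -5: A + B = -5.
From f(1) = -4: 7A - 2B = -4.
Solving: A = - \frac{14}{9}, B = - \frac{31}{9}.
So f(n) = - \frac{31 \left(-2\right)^{n}}{9} - \frac{14 \cdot 7^{n}}{9}.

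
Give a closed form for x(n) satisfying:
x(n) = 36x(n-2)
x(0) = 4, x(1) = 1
Characteristic equation: x² - 36 = 0, which factors as (x - (6))(x - (-6)) = 0.
Roots r₁ = 6, r₂ = -6 (distinct).
General solution: x(n) = A·(6)^n + B·(-6)^n.
From x(0) = 4: A + B = 4.
From x(1) = 1: 6A - 6B = 1.
Solving: A = \frac{25}{12}, B = \frac{23}{12}.
So x(n) = \frac{23 \left(-6\right)^{n}}{12} + \frac{25 \cdot 6^{n}}{12}.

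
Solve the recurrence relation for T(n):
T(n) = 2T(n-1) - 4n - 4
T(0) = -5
First-order linear with linear forcing.
Homogeneous solution: T_h(n) = A·(2)^n.
Try particular T_p(n) = pn + q. Substituting:
  pn + q = 2(p(n-1) + q) - 4n - 4.
Matching the n-coefficient: p = 2p - 4 ⇒ p = 4.
Matching constants: q = -2p + 2q - 4 ⇒ q = 12.
General: T(n) = A·(2)^n + 4 n + 12.
Apply T(0) = -5: A + 12 = -5 ⇒ A = -17.
So T(n) = - 17 \cdot 2^{n} + 4 n + 12.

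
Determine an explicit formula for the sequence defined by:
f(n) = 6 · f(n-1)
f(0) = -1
Pure geometric recurrence with ratio 6.
By induction f(n) = f(0) · (6)^n = - 6^{n}.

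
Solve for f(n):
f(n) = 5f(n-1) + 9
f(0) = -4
First-order linear non-homogeneous.
Homogeneous solution: f_h(n) = A·(5)^n.
Try constant particular solution f_p = K: K = 5K + 9 ⇒ K = - \frac{9}{4}.
General: f(n) = A·(5)^n - \frac{9}{4}.
Apply f(0) = -4: A - \frac{9}{4} = -4 ⇒ A = - \frac{7}{4}.
So f(n) = - \frac{7 \cdot 5^{n}}{4} - \frac{9}{4}.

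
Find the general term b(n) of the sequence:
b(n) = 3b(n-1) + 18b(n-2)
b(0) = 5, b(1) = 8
Characteristic equation: x² - 3x - 18 = 0, which factors as (x - (-3))(x - (6)) = 0.
Roots r₁ = -3, r₂ = 6 (distinct).
General solution: b(n) = A·(-3)^n + B·(6)^n.
From b(0) = 5: A + B = 5.
From b(1) = 8: -3A + 6B = 8.
Solving: A = \frac{22}{9}, B = \frac{23}{9}.
So b(n) = \frac{22 \left(-3\right)^{n}}{9} + \frac{23 \cdot 6^{n}}{9}.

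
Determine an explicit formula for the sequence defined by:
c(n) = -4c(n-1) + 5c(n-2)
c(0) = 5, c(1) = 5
Characteristic equation: x² + 4x - 5 = 0, which factors as (x - (-5))(x - (1)) = 0.
Roots r₁ = -5, r₂ = 1 (distinct).
General solution: c(n) = A·(-5)^n + B·(1)^n.
From c(0) = 5: A + B = 5.
From c(1) = 5: -5A + B = 5.
Solving: A = 0, B = 5.
So c(n) = 5.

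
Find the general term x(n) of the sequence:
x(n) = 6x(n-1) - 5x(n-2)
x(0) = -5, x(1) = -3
Characteristic equation: x² - 6x + 5 = 0, which factors as (x - (1))(x - (5)) = 0.
Roots r₁ = 1, r₂ = 5 (distinct).
General solution: x(n) = A·(1)^n + B·(5)^n.
From x(0) = -5: A + B = -5.
From x(1) = -3: A + 5B = -3.
Solving: A = - \frac{11}{2}, B = \frac{1}{2}.
So x(n) = \frac{5^{n}}{2} - \frac{11}{2}.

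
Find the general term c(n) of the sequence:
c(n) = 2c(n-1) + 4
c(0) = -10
First-order linear non-homogeneous.
Homogeneous solution: c_h(n) = A·(2)^n.
Try constant particular solution c_p = K: K = 2K + 4 ⇒ K = -4.
General: c(n) = A·(2)^n - 4.
Apply c(0) = -10: A - 4 = -10 ⇒ A = -6.
So c(n) = - 6 \cdot 2^{n} - 4.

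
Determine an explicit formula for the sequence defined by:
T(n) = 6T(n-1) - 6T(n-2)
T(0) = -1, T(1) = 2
Characteristic equation: x² - 6x + 6 = 0.
Discriminant Δ = (6)² + 4·(-6) = 12.
Roots r₁,₂ = (6 ± √12)/2, so r₁ = \sqrt{3} + 3, r₂ = 3 - \sqrt{3}.
General solution: T(n) = A·r₁^n + B·r₂^n.
From the initial conditions, A + B = -1 and r₁A + r₂B = 2.
Since r₁ - r₂ = √12: A = (2 - (-1)r₂)/√12 = - \frac{1}{2} + \frac{5 \sqrt{3}}{6}, and B = -1 - A = - \frac{5 \sqrt{3}}{6} - \frac{1}{2}.
So T(n) = \left(- \frac{1}{2} + \frac{5 \sqrt{3}}{6}\right)\left(\sqrt{3} + 3\right)^n + \left(- \frac{5 \sqrt{3}}{6} - \frac{1}{2}\right)\left(3 - \sqrt{3}\right)^n.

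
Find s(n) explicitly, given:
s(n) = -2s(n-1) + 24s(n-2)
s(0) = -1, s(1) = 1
Characteristic equation: x² + 2x - 24 = 0, which factors as (x - (-6))(x - (4)) = 0.
Roots r₁ = -6, r₂ = 4 (distinct).
General solution: s(n) = A·(-6)^n + B·(4)^n.
From s(0) = -1: A + B = -1.
From s(1) = 1: -6A + 4B = 1.
Solving: A = - \frac{1}{2}, B = - \frac{1}{2}.
So s(n) = - \frac{\left(-6\right)^{n}}{2} - \frac{4^{n}}{2}.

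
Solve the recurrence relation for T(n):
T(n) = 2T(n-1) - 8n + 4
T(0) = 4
First-order linear with linear forcing.
Homogeneous solution: T_h(n) = A·(2)^n.
Try particular T_p(n) = pn + q. Substituting:
  pn + q = 2(p(n-1) + q) - 8n + 4.
Matching the n-coefficient: p = 2p - 8 ⇒ p = 8.
Matching constants: q = -2p + 2q + 4 ⇒ q = 12.
General: T(n) = A·(2)^n + 8 n + 12.
Apply T(0) = 4: A + 12 = 4 ⇒ A = -8.
So T(n) = - 8 \cdot 2^{n} + 8 n + 12.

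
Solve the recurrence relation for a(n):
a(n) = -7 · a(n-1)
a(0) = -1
Pure geometric recurrence with ratio -7.
By induction a(n) = a(0) · (-7)^n = - \left(-7\right)^{n}.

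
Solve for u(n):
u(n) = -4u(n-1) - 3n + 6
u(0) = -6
First-order linear with linear forcing.
Homogeneous solution: u_h(n) = A·(-4)^n.
Try particular u_p(n) = pn + q. Substituting:
  pn + q = -4(p(n-1) + q) - 3n + 6.
Matching the n-coefficient: p = -4p - 3 ⇒ p = - \frac{3}{5}.
Matching constants: q = 4p - 4q + 6 ⇒ q = \frac{18}{25}.
General: u(n) = A·(-4)^n - \frac{3 n}{5} + \frac{18}{25}.
Apply u(0) = -6: A + \frac{18}{25} = -6 ⇒ A = - \frac{168}{25}.
So u(n) = - \frac{168 \left(-4\right)^{n}}{25} - \frac{3 n}{5} + \frac{18}{25}.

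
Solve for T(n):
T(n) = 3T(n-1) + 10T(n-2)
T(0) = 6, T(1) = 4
Characteristic equation: x² - 3x - 10 = 0, which factors as (x - (-2))(x - (5)) = 0.
Roots r₁ = -2, r₂ = 5 (distinct).
General solution: T(n) = A·(-2)^n + B·(5)^n.
From T(0) = 6: A + B = 6.
From T(1) = 4: -2A + 5B = 4.
Solving: A = \frac{26}{7}, B = \frac{16}{7}.
So T(n) = \frac{26 \left(-2\right)^{n}}{7} + \frac{16 \cdot 5^{n}}{7}.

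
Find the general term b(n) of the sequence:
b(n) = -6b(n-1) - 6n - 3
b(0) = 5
First-order linear with linear forcing.
Homogeneous solution: b_h(n) = A·(-6)^n.
Try particular b_p(n) = pn + q. Substituting:
  pn + q = -6(p(n-1) + q) - 6n - 3.
Matching the n-coefficient: p = -6p - 6 ⇒ p = - \frac{6}{7}.
Matching constants: q = 6p - 6q - 3 ⇒ q = - \frac{57}{49}.
General: b(n) = A·(-6)^n - \frac{6 n}{7} - \frac{57}{49}.
Apply b(0) = 5: A - \frac{57}{49} = 5 ⇒ A = \frac{302}{49}.
So b(n) = \frac{302 \left(-6\right)^{n}}{49} - \frac{6 n}{7} - \frac{57}{49}.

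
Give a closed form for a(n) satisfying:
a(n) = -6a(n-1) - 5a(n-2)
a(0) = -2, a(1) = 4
Characteristic equation: x² + 6x + 5 = 0, which factors as (x - (-5))(x - (-1)) = 0.
Roots r₁ = -5, r₂ = -1 (distinct).
General solution: a(n) = A·(-5)^n + B·(-1)^n.
From a(0) = -2: A + B = -2.
From a(1) = 4: -5A - B = 4.
Solving: A = - \frac{1}{2}, B = - \frac{3}{2}.
So a(n) = - \frac{3 \left(-1\right)^{n}}{2} - \frac{\left(-5\right)^{n}}{2}.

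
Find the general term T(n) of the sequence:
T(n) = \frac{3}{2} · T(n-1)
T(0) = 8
Pure geometric recurrence with ratio \frac{3}{2}.
By induction T(n) = T(0) · (\frac{3}{2})^n = 8 \left(\frac{3}{2}\right)^{n}.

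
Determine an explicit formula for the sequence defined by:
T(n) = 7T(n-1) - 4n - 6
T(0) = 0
First-order linear with linear forcing.
Homogeneous solution: T_h(n) = A·(7)^n.
Try particular T_p(n) = pn + q. Substituting:
  pn + q = 7(p(n-1) + q) - 4n - 6.
Matching the n-coefficient: p = 7p - 4 ⇒ p = \frac{2}{3}.
Matching constants: q = -7p + 7q - 6 ⇒ q = \frac{16}{9}.
General: T(n) = A·(7)^n + \frac{2 n}{3} + \frac{16}{9}.
Apply T(0) = 0: A + \frac{16}{9} = 0 ⇒ A = - \frac{16}{9}.
So T(n) = - \frac{16 \cdot 7^{n}}{9} + \frac{2 n}{3} + \frac{16}{9}.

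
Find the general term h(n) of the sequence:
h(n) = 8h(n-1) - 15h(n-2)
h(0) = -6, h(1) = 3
Characteristic equation: x² - 8x + 15 = 0, which factors as (x - (5))(x - (3)) = 0.
Roots r₁ = 5, r₂ = 3 (distinct).
General solution: h(n) = A·(5)^n + B·(3)^n.
From h(0) = -6: A + B = -6.
From h(1) = 3: 5A + 3B = 3.
Solving: A = \frac{21}{2}, B = - \frac{33}{2}.
So h(n) = - \frac{33 \cdot 3^{n}}{2} + \frac{21 \cdot 5^{n}}{2}.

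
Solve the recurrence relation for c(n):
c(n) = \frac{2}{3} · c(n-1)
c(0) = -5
Pure geometric recurrence with ratio \frac{2}{3}.
By induction c(n) = c(0) · (\frac{2}{3})^n = - 5 \left(\frac{2}{3}\right)^{n}.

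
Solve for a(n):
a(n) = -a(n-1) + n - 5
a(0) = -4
First-order linear with linear forcing.
Homogeneous solution: a_h(n) = A·(-1)^n.
Try particular a_p(n) = pn + q. Substituting:
  pn + q = -(p(n-1) + q) + n - 5.
Matching the n-coefficient: p = -p + 1 ⇒ p = \frac{1}{2}.
Matching constants: q = p - q - 5 ⇒ q = - \frac{9}{4}.
General: a(n) = A·(-1)^n + \frac{n}{2} - \frac{9}{4}.
Apply a(0) = -4: A - \frac{9}{4} = -4 ⇒ A = - \frac{7}{4}.
So a(n) = - \frac{7 \left(-1\right)^{n}}{4} + \frac{n}{2} - \frac{9}{4}.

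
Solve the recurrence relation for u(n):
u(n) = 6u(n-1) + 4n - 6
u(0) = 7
First-order linear with linear forcing.
Homogeneous solution: u_h(n) = A·(6)^n.
Try particular u_p(n) = pn + q. Substituting:
  pn + q = 6(p(n-1) + q) + 4n - 6.
Matching the n-coefficient: p = 6p + 4 ⇒ p = - \frac{4}{5}.
Matching constants: q = -6p + 6q - 6 ⇒ q = \frac{6}{25}.
General: u(n) = A·(6)^n - \frac{4 n}{5} + \frac{6}{25}.
Apply u(0) = 7: A + \frac{6}{25} = 7 ⇒ A = \frac{169}{25}.
So u(n) = \frac{169 \cdot 6^{n}}{25} - \frac{4 n}{5} + \frac{6}{25}.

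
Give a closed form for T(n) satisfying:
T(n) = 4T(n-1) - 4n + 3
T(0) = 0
First-order linear with linear forcing.
Homogeneous solution: T_h(n) = A·(4)^n.
Try particular T_p(n) = pn + q. Substituting:
  pn + q = 4(p(n-1) + q) - 4n + 3.
Matching the n-coefficient: p = 4p - 4 ⇒ p = \frac{4}{3}.
Matching constants: q = -4p + 4q + 3 ⇒ q = \frac{7}{9}.
General: T(n) = A·(4)^n + \frac{4 n}{3} + \frac{7}{9}.
Apply T(0) = 0: A + \frac{7}{9} = 0 ⇒ A = - \frac{7}{9}.
So T(n) = - \frac{7 \cdot 4^{n}}{9} + \frac{4 n}{3} + \frac{7}{9}.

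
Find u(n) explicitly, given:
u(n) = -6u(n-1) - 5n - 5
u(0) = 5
First-order linear with linear forcing.
Homogeneous solution: u_h(n) = A·(-6)^n.
Try particular u_p(n) = pn + q. Substituting:
  pn + q = -6(p(n-1) + q) - 5n - 5.
Matching the n-coefficient: p = -6p - 5 ⇒ p = - \frac{5}{7}.
Matching constants: q = 6p - 6q - 5 ⇒ q = - \frac{65}{49}.
General: u(n) = A·(-6)^n - \frac{5 n}{7} - \frac{65}{49}.
Apply u(0) = 5: A - \frac{65}{49} = 5 ⇒ A = \frac{310}{49}.
So u(n) = \frac{310 \left(-6\right)^{n}}{49} - \frac{5 n}{7} - \frac{65}{49}.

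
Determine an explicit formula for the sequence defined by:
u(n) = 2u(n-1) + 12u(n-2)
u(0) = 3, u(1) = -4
Characteristic equation: x² - 2x - 12 = 0.
Discriminant Δ = (2)² + 4·(12) = 52.
Roots r₁,₂ = (2 ± √52)/2, so r₁ = 1 + \sqrt{13}, r₂ = 1 - \sqrt{13}.
General solution: u(n) = A·r₁^n + B·r₂^n.
From the initial conditions, A + B = 3 and r₁A + r₂B = -4.
Since r₁ - r₂ = √52: A = (-4 - (3)r₂)/√52 = \frac{3}{2} - \frac{7 \sqrt{13}}{26}, and B = 3 - A = \frac{7 \sqrt{13}}{26} + \frac{3}{2}.
So u(n) = \left(\frac{3}{2} - \frac{7 \sqrt{13}}{26}\right)\left(1 + \sqrt{13}\right)^n + \left(\frac{7 \sqrt{13}}{26} + \frac{3}{2}\right)\left(1 - \sqrt{13}\right)^n.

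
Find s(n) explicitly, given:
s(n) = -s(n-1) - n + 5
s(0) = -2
First-order linear with linear forcing.
Homogeneous solution: s_h(n) = A·(-1)^n.
Try particular s_p(n) = pn + q. Substituting:
  pn + q = -(p(n-1) + q) - n + 5.
Matching the n-coefficient: p = -p - 1 ⇒ p = - \frac{1}{2}.
Matching constants: q = p - q + 5 ⇒ q = \frac{9}{4}.
General: s(n) = A·(-1)^n - \frac{n}{2} + \frac{9}{4}.
Apply s(0) = -2: A + \frac{9}{4} = -2 ⇒ A = - \frac{17}{4}.
So s(n) = - \frac{17 \left(-1\right)^{n}}{4} - \frac{n}{2} + \frac{9}{4}.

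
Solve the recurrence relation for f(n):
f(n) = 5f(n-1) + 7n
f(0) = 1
First-order linear with linear forcing.
Homogeneous solution: f_h(n) = A·(5)^n.
Try particular f_p(n) = pn + q. Substituting:
  pn + q = 5(p(n-1) + q) + 7n.
Matching the n-coefficient: p = 5p + 7 ⇒ p = - \frac{7}{4}.
Matching constants: q = -5p + 5q ⇒ q = - \frac{35}{16}.
General: f(n) = A·(5)^n - \frac{7 n}{4} - \frac{35}{16}.
Apply f(0) = 1: A - \frac{35}{16} = 1 ⇒ A = \frac{51}{16}.
So f(n) = \frac{51 \cdot 5^{n}}{16} - \frac{7 n}{4} - \frac{35}{16}.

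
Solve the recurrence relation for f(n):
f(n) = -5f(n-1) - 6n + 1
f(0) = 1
First-order linear with linear forcing.
Homogeneous solution: f_h(n) = A·(-5)^n.
Try particular f_p(n) = pn + q. Substituting:
  pn + q = -5(p(n-1) + q) - 6n + 1.
Matching the n-coefficient: p = -5p - 6 ⇒ p = -1.
Matching constants: q = 5p - 5q + 1 ⇒ q = - \frac{2}{3}.
General: f(n) = A·(-5)^n - n - \frac{2}{3}.
Apply f(0) = 1: A - \frac{2}{3} = 1 ⇒ A = \frac{5}{3}.
So f(n) = \frac{5 \left(-5\right)^{n}}{3} - n - \frac{2}{3}.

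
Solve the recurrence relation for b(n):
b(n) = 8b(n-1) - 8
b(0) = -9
First-order linear non-homogeneous.
Homogeneous solution: b_h(n) = A·(8)^n.
Try constant particular solution b_p = K: K = 8K - 8 ⇒ K = \frac{8}{7}.
General: b(n) = A·(8)^n + \frac{8}{7}.
Apply b(0) = -9: A + \frac{8}{7} = -9 ⇒ A = - \frac{71}{7}.
So b(n) = \frac{8}{7} - \frac{71 \cdot 8^{n}}{7}.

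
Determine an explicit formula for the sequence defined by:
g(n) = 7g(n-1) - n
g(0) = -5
First-order linear with linear forcing.
Homogeneous solution: g_h(n) = A·(7)^n.
Try particular g_p(n) = pn + q. Substituting:
  pn + q = 7(p(n-1) + q) - n.
Matching the n-coefficient: p = 7p - 1 ⇒ p = \frac{1}{6}.
Matching constants: q = -7p + 7q ⇒ q = \frac{7}{36}.
General: g(n) = A·(7)^n + \frac{n}{6} + \frac{7}{36}.
Apply g(0) = -5: A + \frac{7}{36} = -5 ⇒ A = - \frac{187}{36}.
So g(n) = - \frac{187 \cdot 7^{n}}{36} + \frac{n}{6} + \frac{7}{36}.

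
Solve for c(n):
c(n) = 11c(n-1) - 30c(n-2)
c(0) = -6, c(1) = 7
Characteristic equation: x² - 11x + 30 = 0, which factors as (x - (6))(x - (5)) = 0.
Roots r₁ = 6, r₂ = 5 (distinct).
General solution: c(n) = A·(6)^n + B·(5)^n.
From c(0) = -6: A + B = -6.
From c(1) = 7: 6A + 5B = 7.
Solving: A = 37, B = -43.
So c(n) = - 43 \cdot 5^{n} + 37 \cdot 6^{n}.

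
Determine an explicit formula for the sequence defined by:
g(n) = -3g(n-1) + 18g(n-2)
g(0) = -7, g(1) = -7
Characteristic equation: x² + 3x - 18 = 0, which factors as (x - (-6))(x - (3)) = 0.
Roots r₁ = -6, r₂ = 3 (distinct).
General solution: g(n) = A·(-6)^n + B·(3)^n.
From g(0) = -7: A + B = -7.
From g(1) = -7: -6A + 3B = -7.
Solving: A = - \frac{14}{9}, B = - \frac{49}{9}.
So g(n) = - \frac{14 \left(-6\right)^{n}}{9} - \frac{49 \cdot 3^{n}}{9}.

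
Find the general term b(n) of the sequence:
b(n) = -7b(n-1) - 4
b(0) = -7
First-order linear non-homogeneous.
Homogeneous solution: b_h(n) = A·(-7)^n.
Try constant particular solution b_p = K: K = -7K - 4 ⇒ K = - \frac{1}{2}.
General: b(n) = A·(-7)^n - \frac{1}{2}.
Apply b(0) = -7: A - \frac{1}{2} = -7 ⇒ A = - \frac{13}{2}.
So b(n) = - \frac{13 \left(-7\right)^{n}}{2} - \frac{1}{2}.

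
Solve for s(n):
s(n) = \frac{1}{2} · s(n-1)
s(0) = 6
Pure geometric recurrence with ratio \frac{1}{2}.
By induction s(n) = s(0) · (\frac{1}{2})^n = 6 \cdot 2^{- n}.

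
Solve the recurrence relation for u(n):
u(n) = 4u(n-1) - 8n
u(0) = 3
First-order linear with linear forcing.
Homogeneous solution: u_h(n) = A·(4)^n.
Try particular u_p(n) = pn + q. Substituting:
  pn + q = 4(p(n-1) + q) - 8n.
Matching the n-coefficient: p = 4p - 8 ⇒ p = \frac{8}{3}.
Matching constants: q = -4p + 4q ⇒ q = \frac{32}{9}.
General: u(n) = A·(4)^n + \frac{8 n}{3} + \frac{32}{9}.
Apply u(0) = 3: A + \frac{32}{9} = 3 ⇒ A = - \frac{5}{9}.
So u(n) = - \frac{5 \cdot 4^{n}}{9} + \frac{8 n}{3} + \frac{32}{9}.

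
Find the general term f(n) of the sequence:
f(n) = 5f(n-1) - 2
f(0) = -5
First-order linear non-homogeneous.
Homogeneous solution: f_h(n) = A·(5)^n.
Try constant particular solution f_p = K: K = 5K - 2 ⇒ K = \frac{1}{2}.
General: f(n) = A·(5)^n + \frac{1}{2}.
Apply f(0) = -5: A + \frac{1}{2} = -5 ⇒ A = - \frac{11}{2}.
So f(n) = \frac{1}{2} - \frac{11 \cdot 5^{n}}{2}.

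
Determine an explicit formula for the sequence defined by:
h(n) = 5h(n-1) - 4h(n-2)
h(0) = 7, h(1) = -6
Characteristic equation: x² - 5x + 4 = 0, which factors as (x - (1))(x - (4)) = 0.
Roots r₁ = 1, r₂ = 4 (distinct).
General solution: h(n) = A·(1)^n + B·(4)^n.
From h(0) = 7: A + B = 7.
From h(1) = -6: A + 4B = -6.
Solving: A = \frac{34}{3}, B = - \frac{13}{3}.
So h(n) = \frac{34}{3} - \frac{13 \cdot 4^{n}}{3}.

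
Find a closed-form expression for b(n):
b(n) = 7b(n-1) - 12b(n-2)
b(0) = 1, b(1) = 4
Characteristic equation: x² - 7x + 12 = 0, which factors as (x - (4))(x - (3)) = 0.
Roots r₁ = 4, r₂ = 3 (distinct).
General solution: b(n) = A·(4)^n + B·(3)^n.
From b(0) = 1: A + B = 1.
From b(1) = 4: 4A + 3B = 4.
Solving: A = 1, B = 0.
So b(n) = 4^{n}.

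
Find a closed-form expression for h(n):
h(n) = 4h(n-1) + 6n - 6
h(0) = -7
First-order linear with linear forcing.
Homogeneous solution: h_h(n) = A·(4)^n.
Try particular h_p(n) = pn + q. Substituting:
  pn + q = 4(p(n-1) + q) + 6n - 6.
Matching the n-coefficient: p = 4p + 6 ⇒ p = -2.
Matching constants: q = -4p + 4q - 6 ⇒ q = - \frac{2}{3}.
General: h(n) = A·(4)^n - 2 n - \frac{2}{3}.
Apply h(0) = -7: A - \frac{2}{3} = -7 ⇒ A = - \frac{19}{3}.
So h(n) = - \frac{19 \cdot 4^{n}}{3} - 2 n - \frac{2}{3}.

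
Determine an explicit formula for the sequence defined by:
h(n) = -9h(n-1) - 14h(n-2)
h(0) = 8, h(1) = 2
Characteristic equation: x² + 9x + 14 = 0, which factors as (x - (-7))(x - (-2)) = 0.
Roots r₁ = -7, r₂ = -2 (distinct).
General solution: h(n) = A·(-7)^n + B·(-2)^n.
From h(0) = 8: A + B = 8.
From h(1) = 2: -7A - 2B = 2.
Solving: A = - \frac{18}{5}, B = \frac{58}{5}.
So h(n) = \frac{58 \left(-2\right)^{n}}{5} - \frac{18 \left(-7\right)^{n}}{5}.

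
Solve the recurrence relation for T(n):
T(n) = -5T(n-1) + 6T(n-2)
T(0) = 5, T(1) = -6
Characteristic equation: x² + 5x - 6 = 0, which factors as (x - (1))(x - (-6)) = 0.
Roots r₁ = 1, r₂ = -6 (distinct).
General solution: T(n) = A·(1)^n + B·(-6)^n.
From T(0) = 5: A + B = 5.
From T(1) = -6: A - 6B = -6.
Solving: A = \frac{24}{7}, B = \frac{11}{7}.
So T(n) = \frac{11 \left(-6\right)^{n}}{7} + \frac{24}{7}.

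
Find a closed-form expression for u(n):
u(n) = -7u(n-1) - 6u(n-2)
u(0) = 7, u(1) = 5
Characteristic equation: x² + 7x + 6 = 0, which factors as (x - (-6))(x - (-1)) = 0.
Roots r₁ = -6, r₂ = -1 (distinct).
General solution: u(n) = A·(-6)^n + B·(-1)^n.
From u(0) = 7: A + B = 7.
From u(1) = 5: -6A - B = 5.
Solving: A = - \frac{12}{5}, B = \frac{47}{5}.
So u(n) = \frac{47 \left(-1\right)^{n}}{5} - \frac{12 \left(-6\right)^{n}}{5}.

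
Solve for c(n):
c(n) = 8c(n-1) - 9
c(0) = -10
First-order linear non-homogeneous.
Homogeneous solution: c_h(n) = A·(8)^n.
Try constant particular solution c_p = K: K = 8K - 9 ⇒ K = \frac{9}{7}.
General: c(n) = A·(8)^n + \frac{9}{7}.
Apply c(0) = -10: A + \frac{9}{7} = -10 ⇒ A = - \frac{79}{7}.
So c(n) = \frac{9}{7} - \frac{79 \cdot 8^{n}}{7}.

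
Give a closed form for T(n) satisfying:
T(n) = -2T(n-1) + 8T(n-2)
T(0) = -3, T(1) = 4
Characteristic equation: x² + 2x - 8 = 0, which factors as (x - (2))(x - (-4)) = 0.
Roots r₁ = 2, r₂ = -4 (distinct).
General solution: T(n) = A·(2)^n + B·(-4)^n.
From T(0) = -3: A + B = -3.
From T(1) = 4: 2A - 4B = 4.
Solving: A = - \frac{4}{3}, B = - \frac{5}{3}.
So T(n) = - \frac{5 \left(-4\right)^{n}}{3} - \frac{4 \cdot 2^{n}}{3}.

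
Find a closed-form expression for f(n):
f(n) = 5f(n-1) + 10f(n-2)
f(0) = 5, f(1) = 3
Characteristic equation: x² - 5x - 10 = 0.
Discriminant Δ = (5)² + 4·(10) = 65.
Roots r₁,₂ = (5 ± √65)/2, so r₁ = \frac{5}{2} + \frac{\sqrt{65}}{2}, r₂ = \frac{5}{2} - \frac{\sqrt{65}}{2}.
General solution: f(n) = A·r₁^n + B·r₂^n.
From the initial conditions, A + B = 5 and r₁A + r₂B = 3.
Since r₁ - r₂ = √65: A = (3 - (5)r₂)/√65 = \frac{5}{2} - \frac{19 \sqrt{65}}{130}, and B = 5 - A = \frac{19 \sqrt{65}}{130} + \frac{5}{2}.
So f(n) = \left(\frac{5}{2} - \frac{19 \sqrt{65}}{130}\right)\left(\frac{5}{2} + \frac{\sqrt{65}}{2}\right)^n + \left(\frac{19 \sqrt{65}}{130} + \frac{5}{2}\right)\left(\frac{5}{2} - \frac{\sqrt{65}}{2}\right)^n.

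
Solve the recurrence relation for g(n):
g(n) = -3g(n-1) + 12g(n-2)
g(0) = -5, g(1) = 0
Characteristic equation: x² + 3x - 12 = 0.
Discriminant Δ = (-3)² + 4·(12) = 57.
Roots r₁,₂ = (-3 ± √57)/2, so r₁ = - \frac{3}{2} + \frac{\sqrt{57}}{2}, r₂ = - \frac{\sqrt{57}}{2} - \frac{3}{2}.
General solution: g(n) = A·r₁^n + B·r₂^n.
From the initial conditions, A + B = -5 and r₁A + r₂B = 0.
Since r₁ - r₂ = √57: A = (0 - (-5)r₂)/√57 = - \frac{5}{2} - \frac{5 \sqrt{57}}{38}, and B = -5 - A = - \frac{5}{2} + \frac{5 \sqrt{57}}{38}.
So g(n) = \left(- \frac{5}{2} - \frac{5 \sqrt{57}}{38}\right)\left(- \frac{3}{2} + \frac{\sqrt{57}}{2}\right)^n + \left(- \frac{5}{2} + \frac{5 \sqrt{57}}{38}\right)\left(- \frac{\sqrt{57}}{2} - \frac{3}{2}\right)^n.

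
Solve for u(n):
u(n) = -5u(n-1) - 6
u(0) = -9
First-order linear non-homogeneous.
Homogeneous solution: u_h(n) = A·(-5)^n.
Try constant particular solution u_p = K: K = -5K - 6 ⇒ K = -1.
General: u(n) = A·(-5)^n - 1.
Apply u(0) = -9: A - 1 = -9 ⇒ A = -8.
So u(n) = - 8 \left(-5\right)^{n} - 1.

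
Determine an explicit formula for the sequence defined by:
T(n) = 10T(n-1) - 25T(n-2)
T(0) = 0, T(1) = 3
Characteristic equation: x² - 10x + 25 = 0, which is (x - (5))².
Repeated root r = 5.
General solution: T(n) = (A + Bn)·(5)^n.
From T(0) = 0: A = 0.
From T(1) = 3: (A + B)·(5) = 3 ⇒ B = \frac{3}{5}.
So T(n) = \left(\frac{3 n}{5}\right) \cdot (5)^n.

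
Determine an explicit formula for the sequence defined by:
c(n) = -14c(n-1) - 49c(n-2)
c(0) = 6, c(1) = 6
Characteristic equation: x² + 14x + 49 = 0, which is (x - (-7))².
Repeated root r = -7.
General solution: c(n) = (A + Bn)·(-7)^n.
From c(0) = 6: A = 6.
From c(1) = 6: (A + B)·(-7) = 6 ⇒ B = - \frac{48}{7}.
So c(n) = \left(6 - \frac{48 n}{7}\right) \cdot (-7)^n.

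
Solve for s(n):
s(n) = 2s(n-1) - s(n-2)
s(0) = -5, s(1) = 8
Characteristic equation: x² - 2x + 1 = 0, which is (x - (1))².
Repeated root r = 1.
General solution: s(n) = (A + Bn)·(1)^n.
From s(0) = -5: A = -5.
From s(1) = 8: (A + B)·(1) = 8 ⇒ B = 13.
So s(n) = \left(13 n - 5\right) \cdot (1)^n.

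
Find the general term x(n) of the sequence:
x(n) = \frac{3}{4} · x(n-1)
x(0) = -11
Pure geometric recurrence with ratio \frac{3}{4}.
By induction x(n) = x(0) · (\frac{3}{4})^n = - 11 \left(\frac{3}{4}\right)^{n}.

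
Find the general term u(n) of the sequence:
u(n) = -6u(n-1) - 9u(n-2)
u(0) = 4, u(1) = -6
Characteristic equation: x² + 6x + 9 = 0, which is (x - (-3))².
Repeated root r = -3.
General solution: u(n) = (A + Bn)·(-3)^n.
From u(0) = 4: A = 4.
From u(1) = -6: (A + B)·(-3) = -6 ⇒ B = -2.
So u(n) = \left(4 - 2 n\right) \cdot (-3)^n.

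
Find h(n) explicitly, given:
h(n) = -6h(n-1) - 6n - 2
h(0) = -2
First-order linear with linear forcing.
Homogeneous solution: h_h(n) = A·(-6)^n.
Try particular h_p(n) = pn + q. Substituting:
  pn + q = -6(p(n-1) + q) - 6n - 2.
Matching the n-coefficient: p = -6p - 6 ⇒ p = - \frac{6}{7}.
Matching constants: q = 6p - 6q - 2 ⇒ q = - \frac{50}{49}.
General: h(n) = A·(-6)^n - \frac{6 n}{7} - \frac{50}{49}.
Apply h(0) = -2: A - \frac{50}{49} = -2 ⇒ A = - \frac{48}{49}.
So h(n) = - \frac{48 \left(-6\right)^{n}}{49} - \frac{6 n}{7} - \frac{50}{49}.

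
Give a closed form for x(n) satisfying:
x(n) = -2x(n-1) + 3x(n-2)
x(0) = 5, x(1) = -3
Characteristic equation: x² + 2x - 3 = 0, which factors as (x - (1))(x - (-3)) = 0.
Roots r₁ = 1, r₂ = -3 (distinct).
General solution: x(n) = A·(1)^n + B·(-3)^n.
From x(0) = 5: A + B = 5.
From x(1) = -3: A - 3B = -3.
Solving: A = 3, B = 2.
So x(n) = 2 \left(-3\right)^{n} + 3.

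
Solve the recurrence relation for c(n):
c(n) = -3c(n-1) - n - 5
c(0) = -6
First-order linear with linear forcing.
Homogeneous solution: c_h(n) = A·(-3)^n.
Try particular c_p(n) = pn + q. Substituting:
  pn + q = -3(p(n-1) + q) - n - 5.
Matching the n-coefficient: p = -3p - 1 ⇒ p = - \frac{1}{4}.
Matching constants: q = 3p - 3q - 5 ⇒ q = - \frac{23}{16}.
General: c(n) = A·(-3)^n - \frac{n}{4} - \frac{23}{16}.
Apply c(0) = -6: A - \frac{23}{16} = -6 ⇒ A = - \frac{73}{16}.
So c(n) = - \frac{73 \left(-3\right)^{n}}{16} - \frac{n}{4} - \frac{23}{16}.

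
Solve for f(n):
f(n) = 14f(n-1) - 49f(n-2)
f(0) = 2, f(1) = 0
Characteristic equation: x² - 14x + 49 = 0, which is (x - (7))².
Repeated root r = 7.
General solution: f(n) = (A + Bn)·(7)^n.
From f(0) = 2: A = 2.
From f(1) = 0: (A + B)·(7) = 0 ⇒ B = -2.
So f(n) = \left(2 - 2 n\right) \cdot (7)^n.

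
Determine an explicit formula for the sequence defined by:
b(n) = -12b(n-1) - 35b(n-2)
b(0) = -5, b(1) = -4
Characteristic equation: x² + 12x + 35 = 0, which factors as (x - (-5))(x - (-7)) = 0.
Roots r₁ = -5, r₂ = -7 (distinct).
General solution: b(n) = A·(-5)^n + B·(-7)^n.
From b(0) = -5: A + B = -5.
From b(1) = -4: -5A - 7B = -4.
Solving: A = - \frac{39}{2}, B = \frac{29}{2}.
So b(n) = - \frac{39 \left(-5\right)^{n}}{2} + \frac{29 \left(-7\right)^{n}}{2}.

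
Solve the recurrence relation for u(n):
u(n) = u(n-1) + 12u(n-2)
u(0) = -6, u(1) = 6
Characteristic equation: x² - x - 12 = 0, which factors as (x - (4))(x - (-3)) = 0.
Roots r₁ = 4, r₂ = -3 (distinct).
General solution: u(n) = A·(4)^n + B·(-3)^n.
From u(0) = -6: A + B = -6.
From u(1) = 6: 4A - 3B = 6.
Solving: A = - \frac{12}{7}, B = - \frac{30}{7}.
So u(n) = - \frac{30 \left(-3\right)^{n}}{7} - \frac{12 \cdot 4^{n}}{7}.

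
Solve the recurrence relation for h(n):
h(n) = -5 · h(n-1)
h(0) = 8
Pure geometric recurrence with ratio -5.
By induction h(n) = h(0) · (-5)^n = 8 \left(-5\right)^{n}.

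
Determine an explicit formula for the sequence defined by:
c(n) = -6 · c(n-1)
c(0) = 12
Pure geometric recurrence with ratio -6.
By induction c(n) = c(0) · (-6)^n = 12 \left(-6\right)^{n}.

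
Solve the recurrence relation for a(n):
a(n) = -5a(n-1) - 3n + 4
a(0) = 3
First-order linear with linear forcing.
Homogeneous solution: a_h(n) = A·(-5)^n.
Try particular a_p(n) = pn + q. Substituting:
  pn + q = -5(p(n-1) + q) - 3n + 4.
Matching the n-coefficient: p = -5p - 3 ⇒ p = - \frac{1}{2}.
Matching constants: q = 5p - 5q + 4 ⇒ q = \frac{1}{4}.
General: a(n) = A·(-5)^n - \frac{n}{2} + \frac{1}{4}.
Apply a(0) = 3: A + \frac{1}{4} = 3 ⇒ A = \frac{11}{4}.
So a(n) = \frac{11 \left(-5\right)^{n}}{4} - \frac{n}{2} + \frac{1}{4}.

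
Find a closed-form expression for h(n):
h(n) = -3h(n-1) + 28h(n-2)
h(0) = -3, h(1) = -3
Characteristic equation: x² + 3x - 28 = 0, which factors as (x - (-7))(x - (4)) = 0.
Roots r₁ = -7, r₂ = 4 (distinct).
General solution: h(n) = A·(-7)^n + B·(4)^n.
From h(0) = -3: A + B = -3.
From h(1) = -3: -7A + 4B = -3.
Solving: A = - \frac{9}{11}, B = - \frac{24}{11}.
So h(n) = - \frac{9 \left(-7\right)^{n}}{11} - \frac{24 \cdot 4^{n}}{11}.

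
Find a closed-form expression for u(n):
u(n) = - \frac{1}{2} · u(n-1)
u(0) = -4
Pure geometric recurrence with ratio - \frac{1}{2}.
By induction u(n) = u(0) · (- \frac{1}{2})^n = - 4 \left(- \frac{1}{2}\right)^{n}.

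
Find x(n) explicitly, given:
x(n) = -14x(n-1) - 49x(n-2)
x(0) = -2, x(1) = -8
Characteristic equation: x² + 14x + 49 = 0, which is (x - (-7))².
Repeated root r = -7.
General solution: x(n) = (A + Bn)·(-7)^n.
From x(0) = -2: A = -2.
From x(1) = -8: (A + B)·(-7) = -8 ⇒ B = \frac{22}{7}.
So x(n) = \left(\frac{22 n}{7} - 2\right) \cdot (-7)^n.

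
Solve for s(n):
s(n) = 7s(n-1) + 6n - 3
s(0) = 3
First-order linear with linear forcing.
Homogeneous solution: s_h(n) = A·(7)^n.
Try particular s_p(n) = pn + q. Substituting:
  pn + q = 7(p(n-1) + q) + 6n - 3.
Matching the n-coefficient: p = 7p + 6 ⇒ p = -1.
Matching constants: q = -7p + 7q - 3 ⇒ q = - \frac{2}{3}.
General: s(n) = A·(7)^n - n - \frac{2}{3}.
Apply s(0) = 3: A - \frac{2}{3} = 3 ⇒ A = \frac{11}{3}.
So s(n) = \frac{11 \cdot 7^{n}}{3} - n - \frac{2}{3}.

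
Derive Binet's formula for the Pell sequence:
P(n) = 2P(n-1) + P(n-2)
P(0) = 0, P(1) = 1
This is the Pell sequence.
Characteristic equation: x² - 2x - 1 = 0; roots r₁ = 1 + \sqrt{2}, r₂ = 1 - \sqrt{2}.
General: P(n) = A·r₁^n + B·r₂^n. Solving with P(0)=0, P(1)=1 gives A = \frac{\sqrt{2}}{4}, B = - \frac{\sqrt{2}}{4}.
So P(n) = \frac{\sqrt{2} \left(- \left(1 - \sqrt{2}\right)^{n} + \left(1 + \sqrt{2}\right)^{n}\right)}{4}.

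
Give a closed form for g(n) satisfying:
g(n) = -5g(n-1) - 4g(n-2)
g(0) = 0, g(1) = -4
Characteristic equation: x² + 5x + 4 = 0, which factors as (x - (-1))(x - (-4)) = 0.
Roots r₁ = -1, r₂ = -4 (distinct).
General solution: g(n) = A·(-1)^n + B·(-4)^n.
From g(0) = 0: A + B = 0.
From g(1) = -4: -A - 4B = -4.
Solving: A = - \frac{4}{3}, B = \frac{4}{3}.
So g(n) = - \frac{4 \left(-1\right)^{n}}{3} + \frac{4 \left(-4\right)^{n}}{3}.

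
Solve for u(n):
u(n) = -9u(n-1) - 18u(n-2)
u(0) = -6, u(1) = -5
Characteristic equation: x² + 9x + 18 = 0, which factors as (x - (-6))(x - (-3)) = 0.
Roots r₁ = -6, r₂ = -3 (distinct).
General solution: u(n) = A·(-6)^n + B·(-3)^n.
From u(0) = -6: A + B = -6.
From u(1) = -5: -6A - 3B = -5.
Solving: A = \frac{23}{3}, B = - \frac{41}{3}.
So u(n) = - \frac{41 \left(-3\right)^{n}}{3} + \frac{23 \left(-6\right)^{n}}{3}.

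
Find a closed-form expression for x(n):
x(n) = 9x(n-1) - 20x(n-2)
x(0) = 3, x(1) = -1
Characteristic equation: x² - 9x + 20 = 0, which factors as (x - (4))(x - (5)) = 0.
Roots r₁ = 4, r₂ = 5 (distinct).
General solution: x(n) = A·(4)^n + B·(5)^n.
From x(0) = 3: A + B = 3.
From x(1) = -1: 4A + 5B = -1.
Solving: A = 16, B = -13.
So x(n) = 16 \cdot 4^{n} - 13 \cdot 5^{n}.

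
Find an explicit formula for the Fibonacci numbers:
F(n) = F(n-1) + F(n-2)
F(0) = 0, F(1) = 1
This is the Fibonacci sequence.
Characteristic equation: x² - x - 1 = 0; roots r₁ = \frac{1}{2} + \frac{\sqrt{5}}{2}, r₂ = \frac{1}{2} - \frac{\sqrt{5}}{2}.
General: F(n) = A·r₁^n + B·r₂^n. Solving with F(0)=0, F(1)=1 gives A = \frac{\sqrt{5}}{5}, B = - \frac{\sqrt{5}}{5}.
So F(n) = \frac{2^{- n} \sqrt{5} \left(- \left(1 - \sqrt{5}\right)^{n} + \left(1 + \sqrt{5}\right)^{n}\right)}{5}.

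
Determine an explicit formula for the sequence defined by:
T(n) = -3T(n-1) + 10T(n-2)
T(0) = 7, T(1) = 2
Characteristic equation: x² + 3x - 10 = 0, which factors as (x - (-5))(x - (2)) = 0.
Roots r₁ = -5, r₂ = 2 (distinct).
General solution: T(n) = A·(-5)^n + B·(2)^n.
From T(0) = 7: A + B = 7.
From T(1) = 2: -5A + 2B = 2.
Solving: A = \frac{12}{7}, B = \frac{37}{7}.
So T(n) = \frac{12 \left(-5\right)^{n}}{7} + \frac{37 \cdot 2^{n}}{7}.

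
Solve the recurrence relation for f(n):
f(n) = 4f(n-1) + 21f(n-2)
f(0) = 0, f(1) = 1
Characteristic equation: x² - 4x - 21 = 0, which factors as (x - (-3))(x - (7)) = 0.
Roots r₁ = -3, r₂ = 7 (distinct).
General solution: f(n) = A·(-3)^n + B·(7)^n.
From f(0) = 0: A + B = 0.
From f(1) = 1: -3A + 7B = 1.
Solving: A = - \frac{1}{10}, B = \frac{1}{10}.
So f(n) = - \frac{\left(-3\right)^{n}}{10} + \frac{7^{n}}{10}.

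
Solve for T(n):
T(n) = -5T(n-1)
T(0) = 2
This is a homogeneous first-order recurrence with ratio -5.
By induction T(n) = T(0) · (-5)^n = 2 \left(-5\right)^{n}.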